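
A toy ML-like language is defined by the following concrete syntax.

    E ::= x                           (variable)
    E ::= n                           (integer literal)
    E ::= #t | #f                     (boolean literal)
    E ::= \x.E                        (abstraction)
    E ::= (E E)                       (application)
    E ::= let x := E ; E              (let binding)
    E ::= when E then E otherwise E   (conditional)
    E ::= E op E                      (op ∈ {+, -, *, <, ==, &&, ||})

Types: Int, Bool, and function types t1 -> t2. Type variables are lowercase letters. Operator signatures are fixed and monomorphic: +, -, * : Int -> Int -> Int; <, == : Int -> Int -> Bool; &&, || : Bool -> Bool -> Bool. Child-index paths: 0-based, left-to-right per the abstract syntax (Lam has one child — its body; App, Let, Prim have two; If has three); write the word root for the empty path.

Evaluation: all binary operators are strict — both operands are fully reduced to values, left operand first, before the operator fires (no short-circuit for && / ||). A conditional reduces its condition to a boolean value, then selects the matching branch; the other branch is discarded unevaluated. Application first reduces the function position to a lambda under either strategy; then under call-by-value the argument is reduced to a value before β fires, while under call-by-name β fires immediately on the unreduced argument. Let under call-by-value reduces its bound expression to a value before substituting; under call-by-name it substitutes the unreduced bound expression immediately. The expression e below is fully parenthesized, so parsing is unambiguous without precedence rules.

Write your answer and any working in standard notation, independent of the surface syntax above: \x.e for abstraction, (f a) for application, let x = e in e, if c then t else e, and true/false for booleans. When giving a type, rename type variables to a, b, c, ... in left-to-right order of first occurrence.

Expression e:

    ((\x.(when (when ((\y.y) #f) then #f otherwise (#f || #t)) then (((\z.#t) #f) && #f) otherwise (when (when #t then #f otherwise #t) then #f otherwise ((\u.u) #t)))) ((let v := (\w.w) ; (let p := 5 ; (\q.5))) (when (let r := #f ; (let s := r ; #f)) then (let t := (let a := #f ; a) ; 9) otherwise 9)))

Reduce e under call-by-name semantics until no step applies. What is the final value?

Answer: false

Working:
step 0: ((\x.(if (if ((\y.y) false) then false else (false || true)) then (((\z.true) false) && false) else (if (if true then false else true) then false else ((\u.u) true)))) ((let v = (\w.w) in (let p = 5 in (\q.5))) (if (let r = false in (let s = r in false)) then (let t = (let a = false in a) in 9) else 9)))
step 1: [beta@root] (if (if ((\y.y) false) then false else (false || true)) then (((\z.true) false) && false) else (if (if true then false else true) then false else ((\u.u) true)))
step 2: [beta@0.0] (if (if false then false else (false || true)) then (((\z.true) false) && false) else (if (if true then false else true) then false else ((\u.u) true)))
step 3: [if@0] (if (false || true) then (((\z.true) false) && false) else (if (if true then false else true) then false else ((\u.u) true)))
step 4: [delta@0] (if true then (((\z.true) false) && false) else (if (if true then false else true) then false else ((\u.u) true)))
step 5: [if@root] (((\z.true) false) && false)
step 6: [beta@0] (true && false)
step 7: [delta@root] false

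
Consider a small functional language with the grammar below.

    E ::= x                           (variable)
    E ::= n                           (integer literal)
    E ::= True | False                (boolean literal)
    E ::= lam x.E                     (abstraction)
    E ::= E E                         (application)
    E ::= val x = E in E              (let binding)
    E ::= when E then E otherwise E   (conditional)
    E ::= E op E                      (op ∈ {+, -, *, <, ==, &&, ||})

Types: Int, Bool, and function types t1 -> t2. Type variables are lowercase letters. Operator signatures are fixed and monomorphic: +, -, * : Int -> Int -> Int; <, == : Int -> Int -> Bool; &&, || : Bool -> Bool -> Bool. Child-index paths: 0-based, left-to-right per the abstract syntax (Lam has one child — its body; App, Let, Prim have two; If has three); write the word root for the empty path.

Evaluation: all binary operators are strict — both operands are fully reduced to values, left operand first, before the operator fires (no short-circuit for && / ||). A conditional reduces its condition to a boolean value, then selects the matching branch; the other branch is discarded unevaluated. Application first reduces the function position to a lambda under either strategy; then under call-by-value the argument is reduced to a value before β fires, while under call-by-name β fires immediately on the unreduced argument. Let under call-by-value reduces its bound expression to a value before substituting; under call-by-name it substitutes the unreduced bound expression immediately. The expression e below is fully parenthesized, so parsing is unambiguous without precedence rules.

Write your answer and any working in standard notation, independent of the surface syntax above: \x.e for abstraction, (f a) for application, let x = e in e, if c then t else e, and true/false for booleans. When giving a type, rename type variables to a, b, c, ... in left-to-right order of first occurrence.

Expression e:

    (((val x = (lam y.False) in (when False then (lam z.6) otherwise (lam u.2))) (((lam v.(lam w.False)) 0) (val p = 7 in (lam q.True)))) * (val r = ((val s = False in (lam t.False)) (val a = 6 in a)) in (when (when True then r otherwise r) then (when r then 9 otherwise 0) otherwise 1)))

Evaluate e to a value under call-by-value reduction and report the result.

Answer: 2

Working:
step 0: (((let x = (\y.false) in (if false then (\z.6) else (\u.2))) (((\v.(\w.false)) 0) (let p = 7 in (\q.true)))) * (let r = ((let s = false in (\t.false)) (let a = 6 in a)) in (if (if true then r else r) then (if r then 9 else 0) else 1)))
step 1: [let@0.0] (((if false then (\z.6) else (\u.2)) (((\v.(\w.false)) 0) (let p = 7 in (\q.true)))) * (let r = ((let s = false in (\t.false)) (let a = 6 in a)) in (if (if true then r else r) then (if r then 9 else 0) else 1)))
step 2: [if@0.0] (((\u.2) (((\v.(\w.false)) 0) (let p = 7 in (\q.true)))) * (let r = ((let s = false in (\t.false)) (let a = 6 in a)) in (if (if true then r else r) then (if r then 9 else 0) else 1)))
step 3: [beta@0.1.0] (((\u.2) ((\w.false) (let p = 7 in (\q.true)))) * (let r = ((let s = false in (\t.false)) (let a = 6 in a)) in (if (if true then r else r) then (if r then 9 else 0) else 1)))
step 4: [let@0.1.1] (((\u.2) ((\w.false) (\q.true))) * (let r = ((let s = false in (\t.false)) (let a = 6 in a)) in (if (if true then r else r) then (if r then 9 else 0) else 1)))
step 5: [beta@0.1] (((\u.2) false) * (let r = ((let s = false in (\t.false)) (let a = 6 in a)) in (if (if true then r else r) then (if r then 9 else 0) else 1)))
step 6: [beta@0] (2 * (let r = ((let s = false in (\t.false)) (let a = 6 in a)) in (if (if true then r else r) then (if r then 9 else 0) else 1)))
step 7: [let@1.0.0] (2 * (let r = ((\t.false) (let a = 6 in a)) in (if (if true then r else r) then (if r then 9 else 0) else 1)))
step 8: [let@1.0.1] (2 * (let r = ((\t.false) 6) in (if (if true then r else r) then (if r then 9 else 0) else 1)))
step 9: [beta@1.0] (2 * (let r = false in (if (if true then r else r) then (if r then 9 else 0) else 1)))
step 10: [let@1] (2 * (if (if true then false else false) then (if false then 9 else 0) else 1))
step 11: [if@1.0] (2 * (if false then (if false then 9 else 0) else 1))
step 12: [if@1] (2 * 1)
step 13: [delta@root] 2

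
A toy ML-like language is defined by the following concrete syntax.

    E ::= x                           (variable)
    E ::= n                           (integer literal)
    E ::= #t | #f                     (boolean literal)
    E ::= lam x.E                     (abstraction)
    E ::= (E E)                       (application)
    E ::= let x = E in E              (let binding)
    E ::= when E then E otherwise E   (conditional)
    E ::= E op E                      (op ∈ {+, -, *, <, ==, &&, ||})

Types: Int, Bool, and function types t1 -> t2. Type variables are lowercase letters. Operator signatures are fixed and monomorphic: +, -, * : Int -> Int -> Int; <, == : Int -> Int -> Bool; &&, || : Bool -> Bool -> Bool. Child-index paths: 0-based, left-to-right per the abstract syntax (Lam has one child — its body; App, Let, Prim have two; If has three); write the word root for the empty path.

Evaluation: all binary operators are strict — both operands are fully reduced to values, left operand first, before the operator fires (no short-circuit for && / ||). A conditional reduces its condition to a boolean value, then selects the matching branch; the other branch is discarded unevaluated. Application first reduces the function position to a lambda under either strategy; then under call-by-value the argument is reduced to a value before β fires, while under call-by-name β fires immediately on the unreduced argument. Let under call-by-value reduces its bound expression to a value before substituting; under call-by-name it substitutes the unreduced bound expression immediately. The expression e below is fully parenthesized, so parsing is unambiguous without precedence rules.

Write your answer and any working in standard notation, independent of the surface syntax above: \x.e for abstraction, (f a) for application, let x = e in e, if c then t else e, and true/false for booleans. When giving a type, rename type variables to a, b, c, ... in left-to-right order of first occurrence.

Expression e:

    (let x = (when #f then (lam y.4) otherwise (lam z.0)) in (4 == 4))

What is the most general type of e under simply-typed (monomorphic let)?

Working:
  unify Bool ~ Bool
\y._ : a -> Int
\z._ : b -> Int
  unify a -> Int ~ b -> Int
  unify a ~ b
  unify Int ~ Int
let x : b -> Int
  unify Int ~ Int
  unify Int ~ Int

Answer: Bool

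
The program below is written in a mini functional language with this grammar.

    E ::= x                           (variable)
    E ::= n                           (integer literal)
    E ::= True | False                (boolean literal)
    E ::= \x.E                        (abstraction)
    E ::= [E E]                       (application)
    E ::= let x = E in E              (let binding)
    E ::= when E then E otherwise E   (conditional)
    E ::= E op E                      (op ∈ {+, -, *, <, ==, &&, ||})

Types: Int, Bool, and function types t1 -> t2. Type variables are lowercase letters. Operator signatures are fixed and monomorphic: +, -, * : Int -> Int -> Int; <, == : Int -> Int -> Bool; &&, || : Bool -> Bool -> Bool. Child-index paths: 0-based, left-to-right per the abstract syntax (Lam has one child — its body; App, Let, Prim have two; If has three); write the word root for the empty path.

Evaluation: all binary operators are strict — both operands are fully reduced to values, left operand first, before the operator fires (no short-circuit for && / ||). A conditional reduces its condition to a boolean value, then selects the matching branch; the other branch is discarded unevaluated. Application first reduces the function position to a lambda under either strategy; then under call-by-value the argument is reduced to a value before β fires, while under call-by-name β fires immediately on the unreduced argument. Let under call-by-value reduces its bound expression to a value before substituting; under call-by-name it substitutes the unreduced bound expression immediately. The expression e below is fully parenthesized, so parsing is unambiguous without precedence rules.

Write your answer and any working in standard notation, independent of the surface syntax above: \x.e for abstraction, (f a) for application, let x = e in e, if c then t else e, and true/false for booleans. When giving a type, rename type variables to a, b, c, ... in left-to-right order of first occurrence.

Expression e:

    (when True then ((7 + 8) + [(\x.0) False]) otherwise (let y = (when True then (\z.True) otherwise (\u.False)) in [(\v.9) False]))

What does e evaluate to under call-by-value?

Answer: 15

Derivation:
step 0: (if true then ((7 + 8) + ((\x.0) false)) else (let y = (if true then (\z.true) else (\u.false)) in ((\v.9) false)))
step 1: [if@root] ((7 + 8) + ((\x.0) false))
step 2: [delta@0] (15 + ((\x.0) false))
step 3: [beta@1] (15 + 0)
step 4: [delta@root] 15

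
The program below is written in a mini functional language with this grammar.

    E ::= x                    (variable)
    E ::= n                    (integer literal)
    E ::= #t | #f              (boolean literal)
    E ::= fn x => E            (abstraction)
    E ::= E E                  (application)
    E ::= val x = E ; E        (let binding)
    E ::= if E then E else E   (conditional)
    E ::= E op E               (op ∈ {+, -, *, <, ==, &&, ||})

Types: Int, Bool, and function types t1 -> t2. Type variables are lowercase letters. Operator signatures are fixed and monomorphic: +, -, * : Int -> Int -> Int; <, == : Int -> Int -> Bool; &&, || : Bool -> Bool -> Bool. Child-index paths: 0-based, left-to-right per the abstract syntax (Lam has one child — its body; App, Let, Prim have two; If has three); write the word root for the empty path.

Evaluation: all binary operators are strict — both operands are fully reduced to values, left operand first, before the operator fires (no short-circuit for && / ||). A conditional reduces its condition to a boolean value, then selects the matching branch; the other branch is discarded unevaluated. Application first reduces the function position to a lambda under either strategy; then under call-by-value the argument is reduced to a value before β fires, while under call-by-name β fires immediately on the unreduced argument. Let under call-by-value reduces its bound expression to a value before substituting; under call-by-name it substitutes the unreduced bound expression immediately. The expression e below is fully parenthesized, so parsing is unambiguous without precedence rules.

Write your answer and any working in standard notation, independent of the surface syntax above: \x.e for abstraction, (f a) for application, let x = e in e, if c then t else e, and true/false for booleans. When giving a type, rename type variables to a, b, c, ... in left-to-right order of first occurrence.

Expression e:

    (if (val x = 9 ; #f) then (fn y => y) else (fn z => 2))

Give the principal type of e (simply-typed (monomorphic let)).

Trace:
let x : Int
  unify Bool ~ Bool
y : a
\y._ : a -> a
\z._ : b -> Int
  unify a -> a ~ b -> Int
  unify a ~ b
  unify b ~ Int

Answer: Int -> Int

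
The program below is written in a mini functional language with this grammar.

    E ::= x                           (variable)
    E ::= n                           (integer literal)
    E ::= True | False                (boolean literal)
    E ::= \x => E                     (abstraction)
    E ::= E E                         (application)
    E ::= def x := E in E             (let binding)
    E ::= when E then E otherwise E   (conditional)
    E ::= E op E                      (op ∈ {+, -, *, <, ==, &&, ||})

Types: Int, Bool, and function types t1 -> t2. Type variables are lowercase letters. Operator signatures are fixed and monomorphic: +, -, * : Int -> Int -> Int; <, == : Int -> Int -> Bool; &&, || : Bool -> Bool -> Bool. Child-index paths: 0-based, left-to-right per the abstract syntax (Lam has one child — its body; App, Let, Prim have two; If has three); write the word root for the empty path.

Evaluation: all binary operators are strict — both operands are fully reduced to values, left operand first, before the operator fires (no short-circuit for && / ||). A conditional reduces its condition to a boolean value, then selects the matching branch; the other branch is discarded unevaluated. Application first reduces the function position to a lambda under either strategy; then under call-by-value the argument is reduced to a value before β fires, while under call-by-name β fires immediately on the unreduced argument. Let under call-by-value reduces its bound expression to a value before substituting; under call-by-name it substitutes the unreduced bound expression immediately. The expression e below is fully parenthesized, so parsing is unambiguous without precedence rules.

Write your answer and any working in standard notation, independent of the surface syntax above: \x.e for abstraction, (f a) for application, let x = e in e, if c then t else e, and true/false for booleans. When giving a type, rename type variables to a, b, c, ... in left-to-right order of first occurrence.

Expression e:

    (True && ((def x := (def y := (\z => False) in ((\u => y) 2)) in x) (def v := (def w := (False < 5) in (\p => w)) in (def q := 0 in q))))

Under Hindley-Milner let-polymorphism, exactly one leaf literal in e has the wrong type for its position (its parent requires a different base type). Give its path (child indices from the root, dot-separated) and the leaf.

Working:
  unify Bool ~ Bool
\z._ : a -> Bool
let y : forall. a -> Bool
y : c -> Bool
\u._ : b -> c -> Bool
  unify b -> c -> Bool ~ Int -> d
  unify b ~ Int
  unify c -> Bool ~ d
_ _ : c -> Bool
let x : forall. c -> Bool
x : e -> Bool
  unify Bool ~ Int
  FAIL: mismatch Bool ~ Int

Answer: 1.1.0.0.0 : false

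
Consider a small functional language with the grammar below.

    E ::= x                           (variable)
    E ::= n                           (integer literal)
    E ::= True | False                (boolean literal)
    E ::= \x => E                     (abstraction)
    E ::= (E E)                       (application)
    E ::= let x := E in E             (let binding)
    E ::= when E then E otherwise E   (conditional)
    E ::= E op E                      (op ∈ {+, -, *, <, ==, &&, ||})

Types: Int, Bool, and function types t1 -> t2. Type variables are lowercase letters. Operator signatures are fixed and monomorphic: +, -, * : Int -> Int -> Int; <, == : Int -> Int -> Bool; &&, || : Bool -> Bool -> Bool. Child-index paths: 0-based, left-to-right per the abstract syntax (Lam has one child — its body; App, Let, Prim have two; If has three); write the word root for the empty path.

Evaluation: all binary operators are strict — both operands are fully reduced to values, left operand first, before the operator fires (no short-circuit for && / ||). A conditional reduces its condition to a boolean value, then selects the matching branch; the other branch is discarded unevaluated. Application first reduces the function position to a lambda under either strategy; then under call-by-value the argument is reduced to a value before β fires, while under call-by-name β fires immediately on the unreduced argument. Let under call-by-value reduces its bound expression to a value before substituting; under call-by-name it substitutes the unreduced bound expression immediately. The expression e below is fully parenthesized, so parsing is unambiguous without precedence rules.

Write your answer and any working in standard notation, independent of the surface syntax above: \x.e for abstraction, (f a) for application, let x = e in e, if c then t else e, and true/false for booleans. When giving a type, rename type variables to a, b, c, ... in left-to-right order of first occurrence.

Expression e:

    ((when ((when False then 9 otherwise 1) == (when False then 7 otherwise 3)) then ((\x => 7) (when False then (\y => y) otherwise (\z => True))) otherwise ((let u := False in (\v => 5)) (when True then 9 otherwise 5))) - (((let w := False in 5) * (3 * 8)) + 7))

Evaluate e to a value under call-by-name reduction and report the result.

Derivation:
step 0: ((if ((if false then 9 else 1) == (if false then 7 else 3)) then ((\x.7) (if false then (\y.y) else (\z.true))) else ((let u = false in (\v.5)) (if true then 9 else 5))) - (((let w = false in 5) * (3 * 8)) + 7))
step 1: [if@0.0.0] ((if (1 == (if false then 7 else 3)) then ((\x.7) (if false then (\y.y) else (\z.true))) else ((let u = false in (\v.5)) (if true then 9 else 5))) - (((let w = false in 5) * (3 * 8)) + 7))
step 2: [if@0.0.1] ((if (1 == 3) then ((\x.7) (if false then (\y.y) else (\z.true))) else ((let u = false in (\v.5)) (if true then 9 else 5))) - (((let w = false in 5) * (3 * 8)) + 7))
step 3: [delta@0.0] ((if false then ((\x.7) (if false then (\y.y) else (\z.true))) else ((let u = false in (\v.5)) (if true then 9 else 5))) - (((let w = false in 5) * (3 * 8)) + 7))
step 4: [if@0] (((let u = false in (\v.5)) (if true then 9 else 5)) - (((let w = false in 5) * (3 * 8)) + 7))
step 5: [let@0.0] (((\v.5) (if true then 9 else 5)) - (((let w = false in 5) * (3 * 8)) + 7))
step 6: [beta@0] (5 - (((let w = false in 5) * (3 * 8)) + 7))
step 7: [let@1.0.0] (5 - ((5 * (3 * 8)) + 7))
step 8: [delta@1.0.1] (5 - ((5 * 24) + 7))
step 9: [delta@1.0] (5 - (120 + 7))
step 10: [delta@1] (5 - 127)
step 11: [delta@root] -122

Answer: -122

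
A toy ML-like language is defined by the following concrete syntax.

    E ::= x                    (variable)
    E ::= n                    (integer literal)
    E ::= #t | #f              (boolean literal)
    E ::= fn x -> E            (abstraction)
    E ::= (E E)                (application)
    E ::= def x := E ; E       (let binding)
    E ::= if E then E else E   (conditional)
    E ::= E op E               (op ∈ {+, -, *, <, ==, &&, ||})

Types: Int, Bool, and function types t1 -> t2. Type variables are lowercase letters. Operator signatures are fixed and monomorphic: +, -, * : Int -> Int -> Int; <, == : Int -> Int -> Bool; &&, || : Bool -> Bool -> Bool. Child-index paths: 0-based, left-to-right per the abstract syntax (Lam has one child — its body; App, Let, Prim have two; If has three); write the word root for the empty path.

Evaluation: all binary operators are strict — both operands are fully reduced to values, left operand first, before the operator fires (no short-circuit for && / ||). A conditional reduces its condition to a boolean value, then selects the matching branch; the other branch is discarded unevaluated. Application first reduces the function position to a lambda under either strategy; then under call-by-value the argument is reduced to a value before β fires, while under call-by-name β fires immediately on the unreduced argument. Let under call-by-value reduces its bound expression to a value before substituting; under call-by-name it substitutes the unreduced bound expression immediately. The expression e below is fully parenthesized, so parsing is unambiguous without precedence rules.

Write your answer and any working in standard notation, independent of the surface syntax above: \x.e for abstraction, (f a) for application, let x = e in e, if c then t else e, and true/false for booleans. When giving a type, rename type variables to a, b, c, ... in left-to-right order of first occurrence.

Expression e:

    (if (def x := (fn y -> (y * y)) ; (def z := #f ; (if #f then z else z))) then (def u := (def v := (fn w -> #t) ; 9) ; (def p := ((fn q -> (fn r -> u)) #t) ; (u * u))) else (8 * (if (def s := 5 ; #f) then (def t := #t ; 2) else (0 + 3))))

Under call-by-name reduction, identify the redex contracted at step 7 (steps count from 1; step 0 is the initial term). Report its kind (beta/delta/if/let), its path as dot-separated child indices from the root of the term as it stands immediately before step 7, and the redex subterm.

Answer: delta at 1 : (0 + 3)

Trace:
step 0: (if (let x = (\y.(y * y)) in (let z = false in (if false then z else z))) then (let u = (let v = (\w.true) in 9) in (let p = ((\q.(\r.u)) true) in (u * u))) else (8 * (if (let s = 5 in false) then (let t = true in 2) else (0 + 3))))
step 1: [let@0] (if (let z = false in (if false then z else z)) then (let u = (let v = (\w.true) in 9) in (let p = ((\q.(\r.u)) true) in (u * u))) else (8 * (if (let s = 5 in false) then (let t = true in 2) else (0 + 3))))
step 2: [let@0] (if (if false then false else false) then (let u = (let v = (\w.true) in 9) in (let p = ((\q.(\r.u)) true) in (u * u))) else (8 * (if (let s = 5 in false) then (let t = true in 2) else (0 + 3))))
step 3: [if@0] (if false then (let u = (let v = (\w.true) in 9) in (let p = ((\q.(\r.u)) true) in (u * u))) else (8 * (if (let s = 5 in false) then (let t = true in 2) else (0 + 3))))
step 4: [if@root] (8 * (if (let s = 5 in false) then (let t = true in 2) else (0 + 3)))
step 5: [let@1.0] (8 * (if false then (let t = true in 2) else (0 + 3)))
step 6: [if@1] (8 * (0 + 3))
step 7: [delta@1] (8 * 3)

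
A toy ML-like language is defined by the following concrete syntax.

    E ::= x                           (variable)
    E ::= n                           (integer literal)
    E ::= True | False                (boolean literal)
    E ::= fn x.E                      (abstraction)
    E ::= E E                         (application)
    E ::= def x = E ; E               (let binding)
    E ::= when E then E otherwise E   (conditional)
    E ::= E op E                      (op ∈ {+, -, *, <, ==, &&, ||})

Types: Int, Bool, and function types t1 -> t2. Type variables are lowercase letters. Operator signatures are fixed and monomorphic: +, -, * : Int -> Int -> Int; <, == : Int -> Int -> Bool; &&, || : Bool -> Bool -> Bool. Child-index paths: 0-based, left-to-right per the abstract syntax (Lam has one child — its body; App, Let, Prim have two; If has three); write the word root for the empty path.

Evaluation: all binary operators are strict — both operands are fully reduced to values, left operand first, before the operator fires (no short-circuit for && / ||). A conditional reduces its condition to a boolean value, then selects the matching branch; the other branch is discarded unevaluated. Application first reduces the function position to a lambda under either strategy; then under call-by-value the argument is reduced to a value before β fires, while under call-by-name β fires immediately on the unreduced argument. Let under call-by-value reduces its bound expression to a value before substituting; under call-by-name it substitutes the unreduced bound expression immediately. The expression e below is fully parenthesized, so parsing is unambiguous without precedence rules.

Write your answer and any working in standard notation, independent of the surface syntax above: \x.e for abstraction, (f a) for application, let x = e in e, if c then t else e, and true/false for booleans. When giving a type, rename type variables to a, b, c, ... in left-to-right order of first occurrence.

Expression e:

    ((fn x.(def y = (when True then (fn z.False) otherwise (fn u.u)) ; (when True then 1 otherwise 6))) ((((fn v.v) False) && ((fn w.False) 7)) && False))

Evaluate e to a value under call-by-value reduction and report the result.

Working:
step 0: ((\x.(let y = (if true then (\z.false) else (\u.u)) in (if true then 1 else 6))) ((((\v.v) false) && ((\w.false) 7)) && false))
step 1: [beta@1.0.0] ((\x.(let y = (if true then (\z.false) else (\u.u)) in (if true then 1 else 6))) ((false && ((\w.false) 7)) && false))
step 2: [beta@1.0.1] ((\x.(let y = (if true then (\z.false) else (\u.u)) in (if true then 1 else 6))) ((false && false) && false))
step 3: [delta@1.0] ((\x.(let y = (if true then (\z.false) else (\u.u)) in (if true then 1 else 6))) (false && false))
step 4: [delta@1] ((\x.(let y = (if true then (\z.false) else (\u.u)) in (if true then 1 else 6))) false)
step 5: [beta@root] (let y = (if true then (\z.false) else (\u.u)) in (if true then 1 else 6))
step 6: [if@0] (let y = (\z.false) in (if true then 1 else 6))
step 7: [let@root] (if true then 1 else 6)
step 8: [if@root] 1

Answer: 1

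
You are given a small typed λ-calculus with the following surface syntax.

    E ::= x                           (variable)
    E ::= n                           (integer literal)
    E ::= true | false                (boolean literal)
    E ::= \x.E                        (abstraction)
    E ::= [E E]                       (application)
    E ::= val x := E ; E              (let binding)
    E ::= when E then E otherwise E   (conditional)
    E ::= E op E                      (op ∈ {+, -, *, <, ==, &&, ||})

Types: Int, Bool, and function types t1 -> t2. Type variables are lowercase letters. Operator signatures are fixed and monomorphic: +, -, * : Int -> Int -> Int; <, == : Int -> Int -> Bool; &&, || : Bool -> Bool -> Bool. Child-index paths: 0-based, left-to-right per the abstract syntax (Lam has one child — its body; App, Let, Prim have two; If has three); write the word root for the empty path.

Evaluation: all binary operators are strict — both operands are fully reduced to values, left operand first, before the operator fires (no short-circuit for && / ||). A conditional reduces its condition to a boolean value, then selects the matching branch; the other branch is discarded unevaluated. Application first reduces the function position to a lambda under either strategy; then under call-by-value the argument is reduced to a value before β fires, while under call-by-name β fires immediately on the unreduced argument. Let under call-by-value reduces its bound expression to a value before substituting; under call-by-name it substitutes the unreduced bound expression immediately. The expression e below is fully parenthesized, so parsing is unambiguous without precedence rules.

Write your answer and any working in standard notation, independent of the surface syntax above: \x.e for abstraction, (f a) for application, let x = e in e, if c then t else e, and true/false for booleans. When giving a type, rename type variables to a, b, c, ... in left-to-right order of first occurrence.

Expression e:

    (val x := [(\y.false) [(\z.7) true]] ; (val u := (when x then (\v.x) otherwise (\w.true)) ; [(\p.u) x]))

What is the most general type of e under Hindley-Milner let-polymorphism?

Derivation:
\y._ : a -> Bool
\z._ : b -> Int
  unify b -> Int ~ Bool -> c
  unify b ~ Bool
  unify Int ~ c
_ _ : Int
  unify a -> Bool ~ Int -> d
  unify a ~ Int
  unify Bool ~ d
_ _ : Bool
let x : Bool
x : Bool
  unify Bool ~ Bool
x : Bool
\v._ : e -> Bool
\w._ : f -> Bool
  unify e -> Bool ~ f -> Bool
  unify e ~ f
  unify Bool ~ Bool
let u : forall. f -> Bool
u : h -> Bool
\p._ : g -> h -> Bool
x : Bool
  unify g -> h -> Bool ~ Bool -> i
  unify g ~ Bool
  unify h -> Bool ~ i
_ _ : h -> Bool

Answer: a -> Bool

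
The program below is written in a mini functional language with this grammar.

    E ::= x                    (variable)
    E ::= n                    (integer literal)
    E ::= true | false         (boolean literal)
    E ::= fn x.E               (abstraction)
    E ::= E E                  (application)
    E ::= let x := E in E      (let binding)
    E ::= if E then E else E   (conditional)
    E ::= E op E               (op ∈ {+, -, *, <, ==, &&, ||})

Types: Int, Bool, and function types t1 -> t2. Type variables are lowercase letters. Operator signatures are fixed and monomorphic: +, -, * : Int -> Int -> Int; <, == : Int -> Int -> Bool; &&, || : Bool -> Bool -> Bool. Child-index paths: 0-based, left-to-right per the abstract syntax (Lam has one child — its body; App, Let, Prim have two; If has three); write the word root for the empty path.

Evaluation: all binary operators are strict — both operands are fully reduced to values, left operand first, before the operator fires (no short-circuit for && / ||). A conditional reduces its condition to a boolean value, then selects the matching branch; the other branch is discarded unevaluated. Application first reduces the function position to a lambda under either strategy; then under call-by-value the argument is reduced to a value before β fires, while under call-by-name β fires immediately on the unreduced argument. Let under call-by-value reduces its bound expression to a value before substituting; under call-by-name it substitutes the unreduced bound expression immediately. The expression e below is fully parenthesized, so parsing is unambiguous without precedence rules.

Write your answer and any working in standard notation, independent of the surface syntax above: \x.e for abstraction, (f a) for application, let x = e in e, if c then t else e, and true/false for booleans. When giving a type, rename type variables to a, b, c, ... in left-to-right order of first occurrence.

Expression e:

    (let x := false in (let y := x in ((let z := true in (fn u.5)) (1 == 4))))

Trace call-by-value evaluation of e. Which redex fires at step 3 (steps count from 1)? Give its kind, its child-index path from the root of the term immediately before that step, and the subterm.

Answer: let at 0 : (let z = true in (\u.5))

Trace:
step 0: (let x = false in (let y = x in ((let z = true in (\u.5)) (1 == 4))))
step 1: [let@root] (let y = false in ((let z = true in (\u.5)) (1 == 4)))
step 2: [let@root] ((let z = true in (\u.5)) (1 == 4))
step 3: [let@0] ((\u.5) (1 == 4))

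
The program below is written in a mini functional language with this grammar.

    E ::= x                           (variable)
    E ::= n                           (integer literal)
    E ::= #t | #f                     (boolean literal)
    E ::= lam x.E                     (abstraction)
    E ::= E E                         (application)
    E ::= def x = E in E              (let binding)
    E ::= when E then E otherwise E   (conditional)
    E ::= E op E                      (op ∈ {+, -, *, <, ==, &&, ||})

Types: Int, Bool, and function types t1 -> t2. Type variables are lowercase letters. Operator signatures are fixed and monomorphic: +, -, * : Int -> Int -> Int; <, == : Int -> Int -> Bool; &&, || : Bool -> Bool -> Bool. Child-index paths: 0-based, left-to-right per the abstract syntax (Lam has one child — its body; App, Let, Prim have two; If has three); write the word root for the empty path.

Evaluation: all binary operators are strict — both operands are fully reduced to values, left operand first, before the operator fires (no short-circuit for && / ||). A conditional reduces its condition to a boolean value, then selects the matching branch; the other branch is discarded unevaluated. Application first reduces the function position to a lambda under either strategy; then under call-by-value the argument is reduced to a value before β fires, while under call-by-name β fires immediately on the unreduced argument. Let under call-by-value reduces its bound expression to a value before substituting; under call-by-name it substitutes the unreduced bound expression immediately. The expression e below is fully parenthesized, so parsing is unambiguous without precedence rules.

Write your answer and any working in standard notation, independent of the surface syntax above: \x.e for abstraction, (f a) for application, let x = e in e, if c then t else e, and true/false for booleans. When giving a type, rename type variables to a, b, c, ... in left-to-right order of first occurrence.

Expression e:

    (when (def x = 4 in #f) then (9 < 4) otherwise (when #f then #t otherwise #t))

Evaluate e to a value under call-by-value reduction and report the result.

Derivation:
step 0: (if (let x = 4 in false) then (9 < 4) else (if false then true else true))
step 1: [let@0] (if false then (9 < 4) else (if false then true else true))
step 2: [if@root] (if false then true else true)
step 3: [if@root] true

Answer: true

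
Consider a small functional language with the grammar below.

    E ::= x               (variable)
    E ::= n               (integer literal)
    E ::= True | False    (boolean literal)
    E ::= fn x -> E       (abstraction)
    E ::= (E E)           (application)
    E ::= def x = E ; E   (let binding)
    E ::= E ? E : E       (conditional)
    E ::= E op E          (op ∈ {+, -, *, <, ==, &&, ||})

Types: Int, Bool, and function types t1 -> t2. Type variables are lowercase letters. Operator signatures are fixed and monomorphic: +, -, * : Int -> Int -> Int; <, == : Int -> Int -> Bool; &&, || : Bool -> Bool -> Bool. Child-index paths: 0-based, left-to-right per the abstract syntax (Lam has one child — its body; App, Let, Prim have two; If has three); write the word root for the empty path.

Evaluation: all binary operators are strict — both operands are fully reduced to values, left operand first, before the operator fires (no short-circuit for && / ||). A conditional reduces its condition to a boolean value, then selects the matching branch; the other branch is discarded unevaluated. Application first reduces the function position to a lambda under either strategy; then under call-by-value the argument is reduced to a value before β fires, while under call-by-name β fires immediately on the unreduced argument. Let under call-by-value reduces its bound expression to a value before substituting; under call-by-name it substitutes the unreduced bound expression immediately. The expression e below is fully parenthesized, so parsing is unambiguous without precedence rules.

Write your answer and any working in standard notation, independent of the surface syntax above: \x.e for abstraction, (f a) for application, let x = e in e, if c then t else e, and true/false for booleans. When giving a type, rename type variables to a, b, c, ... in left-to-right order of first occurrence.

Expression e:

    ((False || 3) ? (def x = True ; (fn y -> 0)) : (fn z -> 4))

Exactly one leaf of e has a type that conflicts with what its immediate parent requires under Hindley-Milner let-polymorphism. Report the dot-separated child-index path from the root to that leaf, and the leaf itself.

Answer: 0.1 : 3

Working:
  unify Bool ~ Bool
  unify Int ~ Bool
  FAIL: mismatch Int ~ Bool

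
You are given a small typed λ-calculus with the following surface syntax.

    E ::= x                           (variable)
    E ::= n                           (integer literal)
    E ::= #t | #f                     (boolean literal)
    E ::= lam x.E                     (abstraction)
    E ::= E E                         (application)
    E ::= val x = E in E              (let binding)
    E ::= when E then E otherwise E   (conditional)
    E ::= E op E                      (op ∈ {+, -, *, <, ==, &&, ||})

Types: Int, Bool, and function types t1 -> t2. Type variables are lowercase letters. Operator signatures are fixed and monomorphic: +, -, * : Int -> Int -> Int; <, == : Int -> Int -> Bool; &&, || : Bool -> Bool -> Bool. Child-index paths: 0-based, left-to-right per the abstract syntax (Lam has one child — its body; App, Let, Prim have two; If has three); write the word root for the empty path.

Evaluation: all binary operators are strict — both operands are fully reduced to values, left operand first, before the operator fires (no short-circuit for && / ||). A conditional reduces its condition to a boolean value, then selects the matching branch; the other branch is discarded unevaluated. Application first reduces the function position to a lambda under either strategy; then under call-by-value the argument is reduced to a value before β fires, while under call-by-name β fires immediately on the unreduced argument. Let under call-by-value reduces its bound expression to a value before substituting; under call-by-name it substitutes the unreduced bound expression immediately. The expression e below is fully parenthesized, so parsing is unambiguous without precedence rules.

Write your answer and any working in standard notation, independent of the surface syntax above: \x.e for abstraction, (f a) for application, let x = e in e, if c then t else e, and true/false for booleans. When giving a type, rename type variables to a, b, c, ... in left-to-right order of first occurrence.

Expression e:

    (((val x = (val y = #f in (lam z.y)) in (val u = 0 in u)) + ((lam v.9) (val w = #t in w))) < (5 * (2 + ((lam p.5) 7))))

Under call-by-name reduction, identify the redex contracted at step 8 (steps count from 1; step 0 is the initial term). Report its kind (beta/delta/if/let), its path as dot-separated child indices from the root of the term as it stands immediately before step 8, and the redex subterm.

Working:
step 0: (((let x = (let y = false in (\z.y)) in (let u = 0 in u)) + ((\v.9) (let w = true in w))) < (5 * (2 + ((\p.5) 7))))
step 1: [let@0.0] (((let u = 0 in u) + ((\v.9) (let w = true in w))) < (5 * (2 + ((\p.5) 7))))
step 2: [let@0.0] ((0 + ((\v.9) (let w = true in w))) < (5 * (2 + ((\p.5) 7))))
step 3: [beta@0.1] ((0 + 9) < (5 * (2 + ((\p.5) 7))))
step 4: [delta@0] (9 < (5 * (2 + ((\p.5) 7))))
step 5: [beta@1.1.1] (9 < (5 * (2 + 5)))
step 6: [delta@1.1] (9 < (5 * 7))
step 7: [delta@1] (9 < 35)
step 8: [delta@root] true

Answer: delta at root : (9 < 35)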